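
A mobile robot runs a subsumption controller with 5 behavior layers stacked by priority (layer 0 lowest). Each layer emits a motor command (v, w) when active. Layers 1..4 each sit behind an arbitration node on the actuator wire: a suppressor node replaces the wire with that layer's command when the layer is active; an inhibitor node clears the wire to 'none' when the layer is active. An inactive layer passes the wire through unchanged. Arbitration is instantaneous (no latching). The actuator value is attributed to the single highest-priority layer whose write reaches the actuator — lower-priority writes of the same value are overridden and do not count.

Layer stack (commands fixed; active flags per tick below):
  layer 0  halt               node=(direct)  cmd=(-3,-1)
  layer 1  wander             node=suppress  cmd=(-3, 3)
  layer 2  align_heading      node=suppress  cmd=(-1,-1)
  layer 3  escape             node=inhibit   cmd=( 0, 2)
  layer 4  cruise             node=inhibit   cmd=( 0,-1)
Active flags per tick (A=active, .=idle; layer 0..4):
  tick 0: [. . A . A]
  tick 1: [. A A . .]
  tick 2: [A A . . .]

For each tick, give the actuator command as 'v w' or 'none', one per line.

none
-1 -1
-3 3

tick 0:
  layer 0 (halt) idle — none
  layer 1 (wander) idle — unchanged: none
  layer 2 (align_heading) active — suppresses: (-1, -1)
  layer 3 (escape) idle — unchanged: (-1, -1)
  layer 4 (cruise) active — inhibits: none
  → actuator none
tick 1:
  layer 0 (halt) idle — none
  layer 1 (wander) active — suppresses: (-3, 3)
  layer 2 (align_heading) active — suppresses: (-1, -1)
  layer 3 (escape) idle — unchanged: (-1, -1)
  layer 4 (cruise) idle — unchanged: (-1, -1)
  → actuator (-1, -1)
tick 2:
  layer 0 (halt) active — direct: (-3, -1)
  layer 1 (wander) active — suppresses: (-3, 3)
  layer 2 (align_heading) idle — unchanged: (-3, 3)
  layer 3 (escape) idle — unchanged: (-3, 3)
  layer 4 (cruise) idle — unchanged: (-3, 3)
  → actuator (-3, 3)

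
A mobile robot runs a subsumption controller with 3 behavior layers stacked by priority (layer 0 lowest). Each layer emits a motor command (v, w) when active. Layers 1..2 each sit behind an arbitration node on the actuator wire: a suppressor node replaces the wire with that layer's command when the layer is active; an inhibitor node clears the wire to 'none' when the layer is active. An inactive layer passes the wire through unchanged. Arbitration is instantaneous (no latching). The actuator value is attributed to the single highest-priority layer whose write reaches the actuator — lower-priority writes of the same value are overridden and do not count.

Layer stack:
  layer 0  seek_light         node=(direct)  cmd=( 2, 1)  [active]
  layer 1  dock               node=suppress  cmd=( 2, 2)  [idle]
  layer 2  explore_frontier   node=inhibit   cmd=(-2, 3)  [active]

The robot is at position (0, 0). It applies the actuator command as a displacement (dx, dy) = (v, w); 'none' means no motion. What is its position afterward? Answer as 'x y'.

0 0

L0 seek_light: active, feeds wire = (2, 1)
L1 dock: idle → wire stays (2, 1)
L2 explore_frontier: active, inhibitor → wire = none
actuator = none
position: (0, 0) + none = (0, 0)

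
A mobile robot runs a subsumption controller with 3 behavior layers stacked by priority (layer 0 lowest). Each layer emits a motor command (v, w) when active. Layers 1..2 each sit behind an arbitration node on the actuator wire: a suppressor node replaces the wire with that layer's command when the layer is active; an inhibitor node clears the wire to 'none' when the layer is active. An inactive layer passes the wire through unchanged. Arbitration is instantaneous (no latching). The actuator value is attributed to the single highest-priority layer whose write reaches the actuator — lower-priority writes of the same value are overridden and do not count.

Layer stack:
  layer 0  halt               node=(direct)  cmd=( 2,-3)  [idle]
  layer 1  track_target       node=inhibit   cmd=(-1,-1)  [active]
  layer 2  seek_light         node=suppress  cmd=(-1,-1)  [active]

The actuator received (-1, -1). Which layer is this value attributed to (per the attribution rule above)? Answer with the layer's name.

seek_light

[0] halt off; wire := none
[1] track_target on (inhibit); wire := none
[2] seek_light on (suppress); wire := (-1, -1)
output (-1, -1)
last writer: layer 2 = seek_light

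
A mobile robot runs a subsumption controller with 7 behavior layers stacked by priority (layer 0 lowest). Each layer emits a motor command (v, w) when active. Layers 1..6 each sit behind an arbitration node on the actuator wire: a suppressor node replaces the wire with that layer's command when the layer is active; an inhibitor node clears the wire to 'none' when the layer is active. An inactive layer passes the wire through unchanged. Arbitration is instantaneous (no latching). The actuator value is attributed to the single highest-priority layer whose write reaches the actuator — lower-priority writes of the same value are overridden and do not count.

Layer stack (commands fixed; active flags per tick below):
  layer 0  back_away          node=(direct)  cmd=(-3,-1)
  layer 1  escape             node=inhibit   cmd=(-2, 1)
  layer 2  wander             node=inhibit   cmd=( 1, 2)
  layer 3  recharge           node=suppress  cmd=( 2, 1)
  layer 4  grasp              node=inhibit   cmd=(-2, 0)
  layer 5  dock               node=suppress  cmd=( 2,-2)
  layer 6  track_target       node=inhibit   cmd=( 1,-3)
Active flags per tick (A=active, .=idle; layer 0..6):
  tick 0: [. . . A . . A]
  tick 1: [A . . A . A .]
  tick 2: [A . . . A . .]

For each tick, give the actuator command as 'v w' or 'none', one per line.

none
2 -2
none

tick 0:
  layer 0 (back_away) idle — none
  layer 1 (escape) idle — unchanged: none
  layer 2 (wander) idle — unchanged: none
  layer 3 (recharge) active — suppresses: (2, 1)
  layer 4 (grasp) idle — unchanged: (2, 1)
  layer 5 (dock) idle — unchanged: (2, 1)
  layer 6 (track_target) active — inhibits: none
  → actuator none
tick 1:
  layer 0 (back_away) active — direct: (-3, -1)
  layer 1 (escape) idle — unchanged: (-3, -1)
  layer 2 (wander) idle — unchanged: (-3, -1)
  layer 3 (recharge) active — suppresses: (2, 1)
  layer 4 (grasp) idle — unchanged: (2, 1)
  layer 5 (dock) active — suppresses: (2, -2)
  layer 6 (track_target) idle — unchanged: (2, -2)
  → actuator (2, -2)
tick 2:
  layer 0 (back_away) active — direct: (-3, -1)
  layer 1 (escape) idle — unchanged: (-3, -1)
  layer 2 (wander) idle — unchanged: (-3, -1)
  layer 3 (recharge) idle — unchanged: (-3, -1)
  layer 4 (grasp) active — inhibits: none
  layer 5 (dock) idle — unchanged: none
  layer 6 (track_target) idle — unchanged: none
  → actuator none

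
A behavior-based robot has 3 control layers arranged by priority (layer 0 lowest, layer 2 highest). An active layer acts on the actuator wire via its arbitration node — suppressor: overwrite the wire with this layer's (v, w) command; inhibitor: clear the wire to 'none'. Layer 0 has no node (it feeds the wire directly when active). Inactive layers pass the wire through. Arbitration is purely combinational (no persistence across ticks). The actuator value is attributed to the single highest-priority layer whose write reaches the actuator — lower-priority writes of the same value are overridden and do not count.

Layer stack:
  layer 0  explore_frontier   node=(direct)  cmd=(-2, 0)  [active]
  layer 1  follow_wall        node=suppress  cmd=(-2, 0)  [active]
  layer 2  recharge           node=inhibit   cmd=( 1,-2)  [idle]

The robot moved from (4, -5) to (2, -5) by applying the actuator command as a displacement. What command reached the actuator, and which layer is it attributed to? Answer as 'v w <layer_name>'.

-2 0 follow_wall

displacement = (2, -5) − (4, -5) = (-2, 0)
L0 explore_frontier: active, feeds wire = (-2, 0)
L1 follow_wall: active, suppressor → wire = (-2, 0)
L2 recharge: idle → wire stays (-2, 0)
actuator = (-2, 0) — from layer 1 (follow_wall)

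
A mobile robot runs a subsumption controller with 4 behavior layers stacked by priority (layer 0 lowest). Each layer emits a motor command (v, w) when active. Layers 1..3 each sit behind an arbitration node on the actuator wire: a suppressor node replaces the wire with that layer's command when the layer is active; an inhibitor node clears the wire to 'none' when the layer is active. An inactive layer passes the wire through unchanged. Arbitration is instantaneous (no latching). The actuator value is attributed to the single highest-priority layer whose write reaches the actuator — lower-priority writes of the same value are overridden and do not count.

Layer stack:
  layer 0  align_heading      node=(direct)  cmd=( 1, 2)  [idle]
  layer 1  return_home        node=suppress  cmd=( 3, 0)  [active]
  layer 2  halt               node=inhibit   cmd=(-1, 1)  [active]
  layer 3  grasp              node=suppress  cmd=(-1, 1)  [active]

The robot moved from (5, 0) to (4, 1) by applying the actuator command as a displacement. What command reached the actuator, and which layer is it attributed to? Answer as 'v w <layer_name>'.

displacement = (4, 1) − (5, 0) = (-1, 1)
[0] align_heading off; wire := none
[1] return_home on (suppress); wire := (3, 0)
[2] halt on (inhibit); wire := none
[3] grasp on (suppress); wire := (-1, 1)
output (-1, 1) — from layer 3 (grasp)

-1 1 grasp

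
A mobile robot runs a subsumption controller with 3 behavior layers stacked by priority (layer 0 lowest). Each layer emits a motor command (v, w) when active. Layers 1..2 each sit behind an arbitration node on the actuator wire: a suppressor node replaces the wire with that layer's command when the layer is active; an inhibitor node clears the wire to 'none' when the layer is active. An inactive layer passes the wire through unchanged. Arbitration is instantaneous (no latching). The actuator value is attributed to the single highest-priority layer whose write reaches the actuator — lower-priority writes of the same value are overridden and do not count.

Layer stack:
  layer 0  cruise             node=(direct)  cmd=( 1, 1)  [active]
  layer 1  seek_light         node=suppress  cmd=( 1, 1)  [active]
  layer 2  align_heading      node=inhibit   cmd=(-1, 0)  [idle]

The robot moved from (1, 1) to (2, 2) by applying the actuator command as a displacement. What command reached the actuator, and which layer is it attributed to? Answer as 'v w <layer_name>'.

1 1 seek_light

displacement = (2, 2) − (1, 1) = (1, 1)
layer 0 (cruise) active — direct: (1, 1)
layer 1 (seek_light) active — suppresses: (1, 1)
layer 2 (align_heading) idle — unchanged: (1, 1)
→ actuator (1, 1) — from layer 1 (seek_light)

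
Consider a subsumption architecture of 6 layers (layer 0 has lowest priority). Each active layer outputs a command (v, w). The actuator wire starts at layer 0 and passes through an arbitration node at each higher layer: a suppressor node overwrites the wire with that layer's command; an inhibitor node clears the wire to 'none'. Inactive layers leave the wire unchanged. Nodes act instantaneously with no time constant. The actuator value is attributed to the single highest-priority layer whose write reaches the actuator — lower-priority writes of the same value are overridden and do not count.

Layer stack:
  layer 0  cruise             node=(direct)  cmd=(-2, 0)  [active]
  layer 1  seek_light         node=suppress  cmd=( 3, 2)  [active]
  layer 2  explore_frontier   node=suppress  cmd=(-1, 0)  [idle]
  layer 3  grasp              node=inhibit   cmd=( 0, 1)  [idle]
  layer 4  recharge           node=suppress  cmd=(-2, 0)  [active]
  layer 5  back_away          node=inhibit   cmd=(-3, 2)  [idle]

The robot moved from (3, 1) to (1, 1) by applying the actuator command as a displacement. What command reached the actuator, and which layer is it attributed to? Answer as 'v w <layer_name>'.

-2 0 recharge

displacement = (1, 1) − (3, 1) = (-2, 0)
[0] cruise on; wire := (-2, 0)
[1] seek_light on (suppress); wire := (3, 2)
[2] explore_frontier off; pass (3, 2)
[3] grasp off; pass (3, 2)
[4] recharge on (suppress); wire := (-2, 0)
[5] back_away off; pass (-2, 0)
output (-2, 0) — from layer 4 (recharge)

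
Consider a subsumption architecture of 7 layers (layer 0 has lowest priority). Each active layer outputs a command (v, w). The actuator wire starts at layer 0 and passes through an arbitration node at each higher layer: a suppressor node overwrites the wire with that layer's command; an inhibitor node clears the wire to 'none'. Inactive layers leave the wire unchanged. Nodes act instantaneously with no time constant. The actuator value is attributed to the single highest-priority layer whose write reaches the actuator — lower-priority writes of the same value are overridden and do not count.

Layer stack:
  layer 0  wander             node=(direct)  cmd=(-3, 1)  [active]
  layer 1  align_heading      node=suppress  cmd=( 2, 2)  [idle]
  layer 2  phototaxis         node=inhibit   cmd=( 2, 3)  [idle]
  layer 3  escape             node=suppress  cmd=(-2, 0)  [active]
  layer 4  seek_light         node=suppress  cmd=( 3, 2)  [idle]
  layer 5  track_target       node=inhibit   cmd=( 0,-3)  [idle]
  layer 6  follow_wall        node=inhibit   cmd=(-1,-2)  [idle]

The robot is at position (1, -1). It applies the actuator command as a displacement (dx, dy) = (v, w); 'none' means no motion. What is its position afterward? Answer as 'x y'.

-1 -1

layer 0 (wander) active — direct: (-3, 1)
layer 1 (align_heading) idle — unchanged: (-3, 1)
layer 2 (phototaxis) idle — unchanged: (-3, 1)
layer 3 (escape) active — suppresses: (-2, 0)
layer 4 (seek_light) idle — unchanged: (-2, 0)
layer 5 (track_target) idle — unchanged: (-2, 0)
layer 6 (follow_wall) idle — unchanged: (-2, 0)
→ actuator (-2, 0)
position: (1, -1) + (-2, 0) = (-1, -1)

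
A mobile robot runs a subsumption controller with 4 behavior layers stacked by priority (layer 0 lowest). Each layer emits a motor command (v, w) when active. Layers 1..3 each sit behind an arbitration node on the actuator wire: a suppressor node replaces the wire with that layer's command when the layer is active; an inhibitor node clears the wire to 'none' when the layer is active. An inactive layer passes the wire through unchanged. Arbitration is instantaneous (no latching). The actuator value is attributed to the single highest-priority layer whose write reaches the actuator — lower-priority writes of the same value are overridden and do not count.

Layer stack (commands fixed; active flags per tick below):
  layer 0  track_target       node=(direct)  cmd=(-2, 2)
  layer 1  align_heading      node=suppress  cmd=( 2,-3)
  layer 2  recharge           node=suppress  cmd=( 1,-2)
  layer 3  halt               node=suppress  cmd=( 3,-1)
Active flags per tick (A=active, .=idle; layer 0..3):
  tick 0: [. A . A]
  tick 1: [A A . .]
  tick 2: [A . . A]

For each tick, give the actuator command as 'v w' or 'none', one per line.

tick 0:
  L0 track_target: idle → wire = none
  L1 align_heading: active, suppressor → wire = (2, -3)
  L2 recharge: idle → wire stays (2, -3)
  L3 halt: active, suppressor → wire = (3, -1)
  actuator = (3, -1)
tick 1:
  L0 track_target: active, feeds wire = (-2, 2)
  L1 align_heading: active, suppressor → wire = (2, -3)
  L2 recharge: idle → wire stays (2, -3)
  L3 halt: idle → wire stays (2, -3)
  actuator = (2, -3)
tick 2:
  L0 track_target: active, feeds wire = (-2, 2)
  L1 align_heading: idle → wire stays (-2, 2)
  L2 recharge: idle → wire stays (-2, 2)
  L3 halt: active, suppressor → wire = (3, -1)
  actuator = (3, -1)

3 -1
2 -3
3 -1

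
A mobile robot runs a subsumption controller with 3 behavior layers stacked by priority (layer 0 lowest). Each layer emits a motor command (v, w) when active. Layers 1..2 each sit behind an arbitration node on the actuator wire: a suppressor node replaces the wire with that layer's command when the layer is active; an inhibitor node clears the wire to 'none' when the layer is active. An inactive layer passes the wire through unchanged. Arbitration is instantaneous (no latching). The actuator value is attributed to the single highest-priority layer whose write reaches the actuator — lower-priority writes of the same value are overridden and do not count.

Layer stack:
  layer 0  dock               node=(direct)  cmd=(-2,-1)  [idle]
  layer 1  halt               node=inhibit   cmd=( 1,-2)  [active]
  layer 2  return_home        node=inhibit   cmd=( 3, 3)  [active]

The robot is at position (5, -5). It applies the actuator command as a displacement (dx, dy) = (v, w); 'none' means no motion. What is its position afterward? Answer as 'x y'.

L0 dock: idle → wire = none
L1 halt: active, inhibitor → wire = none
L2 return_home: active, inhibitor → wire = none
actuator = none
position: (5, -5) + none = (5, -5)

5 -5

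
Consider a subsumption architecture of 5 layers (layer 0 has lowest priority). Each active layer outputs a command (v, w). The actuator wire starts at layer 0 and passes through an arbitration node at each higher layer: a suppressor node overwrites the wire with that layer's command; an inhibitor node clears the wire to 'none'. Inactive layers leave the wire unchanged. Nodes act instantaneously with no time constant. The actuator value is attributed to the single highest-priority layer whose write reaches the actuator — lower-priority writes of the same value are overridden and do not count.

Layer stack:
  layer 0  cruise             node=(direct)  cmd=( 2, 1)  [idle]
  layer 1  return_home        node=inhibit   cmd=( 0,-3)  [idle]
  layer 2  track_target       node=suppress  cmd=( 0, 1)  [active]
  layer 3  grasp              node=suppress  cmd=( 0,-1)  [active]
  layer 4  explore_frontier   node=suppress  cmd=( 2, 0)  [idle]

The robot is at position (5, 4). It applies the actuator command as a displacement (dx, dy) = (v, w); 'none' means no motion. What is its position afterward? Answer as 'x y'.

[0] cruise off; wire := none
[1] return_home off; pass none
[2] track_target on (suppress); wire := (0, 1)
[3] grasp on (suppress); wire := (0, -1)
[4] explore_frontier off; pass (0, -1)
output (0, -1)
position: (5, 4) + (0, -1) = (5, 3)

5 3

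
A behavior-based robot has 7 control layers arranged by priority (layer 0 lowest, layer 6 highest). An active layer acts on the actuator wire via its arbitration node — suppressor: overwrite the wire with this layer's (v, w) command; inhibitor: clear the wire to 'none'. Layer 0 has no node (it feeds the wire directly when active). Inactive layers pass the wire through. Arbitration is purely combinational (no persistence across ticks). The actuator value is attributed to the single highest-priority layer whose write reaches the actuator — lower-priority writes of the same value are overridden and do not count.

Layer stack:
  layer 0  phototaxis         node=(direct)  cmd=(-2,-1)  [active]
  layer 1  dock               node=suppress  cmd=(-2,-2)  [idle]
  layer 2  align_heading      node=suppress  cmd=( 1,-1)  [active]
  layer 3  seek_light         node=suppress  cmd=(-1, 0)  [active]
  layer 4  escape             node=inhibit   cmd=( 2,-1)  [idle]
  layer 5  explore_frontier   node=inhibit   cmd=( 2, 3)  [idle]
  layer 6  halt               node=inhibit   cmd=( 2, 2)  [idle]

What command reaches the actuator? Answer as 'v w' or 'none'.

-1 0

L0 phototaxis: active, feeds wire = (-2, -1)
L1 dock: idle → wire stays (-2, -1)
L2 align_heading: active, suppressor → wire = (1, -1)
L3 seek_light: active, suppressor → wire = (-1, 0)
L4 escape: idle → wire stays (-1, 0)
L5 explore_frontier: idle → wire stays (-1, 0)
L6 halt: idle → wire stays (-1, 0)
actuator = (-1, 0)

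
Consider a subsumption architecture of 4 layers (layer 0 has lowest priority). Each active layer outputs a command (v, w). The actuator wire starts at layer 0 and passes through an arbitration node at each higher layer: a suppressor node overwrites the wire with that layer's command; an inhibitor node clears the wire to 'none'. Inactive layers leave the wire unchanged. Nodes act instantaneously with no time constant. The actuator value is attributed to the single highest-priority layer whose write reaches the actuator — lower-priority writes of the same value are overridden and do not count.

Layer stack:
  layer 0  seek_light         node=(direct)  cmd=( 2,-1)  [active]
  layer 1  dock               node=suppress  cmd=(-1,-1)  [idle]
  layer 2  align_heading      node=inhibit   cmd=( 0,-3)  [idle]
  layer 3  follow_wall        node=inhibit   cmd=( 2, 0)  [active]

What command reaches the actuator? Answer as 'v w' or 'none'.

L0 seek_light: active, feeds wire = (2, -1)
L1 dock: idle → wire stays (2, -1)
L2 align_heading: idle → wire stays (2, -1)
L3 follow_wall: active, inhibitor → wire = none
actuator = none

none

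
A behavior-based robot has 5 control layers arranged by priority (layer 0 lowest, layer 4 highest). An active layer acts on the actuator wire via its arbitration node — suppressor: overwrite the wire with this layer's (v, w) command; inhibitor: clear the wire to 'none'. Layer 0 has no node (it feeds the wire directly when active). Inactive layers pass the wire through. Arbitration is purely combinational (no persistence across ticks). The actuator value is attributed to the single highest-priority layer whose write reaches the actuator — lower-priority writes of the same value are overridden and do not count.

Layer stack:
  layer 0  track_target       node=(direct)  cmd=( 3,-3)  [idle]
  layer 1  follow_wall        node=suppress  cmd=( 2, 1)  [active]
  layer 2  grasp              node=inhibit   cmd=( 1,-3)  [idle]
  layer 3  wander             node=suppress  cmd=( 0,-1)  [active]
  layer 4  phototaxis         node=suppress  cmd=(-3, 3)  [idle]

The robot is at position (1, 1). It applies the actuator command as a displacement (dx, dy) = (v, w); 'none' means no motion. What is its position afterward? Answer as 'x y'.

layer 0 (track_target) idle — none
layer 1 (follow_wall) active — suppresses: (2, 1)
layer 2 (grasp) idle — unchanged: (2, 1)
layer 3 (wander) active — suppresses: (0, -1)
layer 4 (phototaxis) idle — unchanged: (0, -1)
→ actuator (0, -1)
position: (1, 1) + (0, -1) = (1, 0)

1 0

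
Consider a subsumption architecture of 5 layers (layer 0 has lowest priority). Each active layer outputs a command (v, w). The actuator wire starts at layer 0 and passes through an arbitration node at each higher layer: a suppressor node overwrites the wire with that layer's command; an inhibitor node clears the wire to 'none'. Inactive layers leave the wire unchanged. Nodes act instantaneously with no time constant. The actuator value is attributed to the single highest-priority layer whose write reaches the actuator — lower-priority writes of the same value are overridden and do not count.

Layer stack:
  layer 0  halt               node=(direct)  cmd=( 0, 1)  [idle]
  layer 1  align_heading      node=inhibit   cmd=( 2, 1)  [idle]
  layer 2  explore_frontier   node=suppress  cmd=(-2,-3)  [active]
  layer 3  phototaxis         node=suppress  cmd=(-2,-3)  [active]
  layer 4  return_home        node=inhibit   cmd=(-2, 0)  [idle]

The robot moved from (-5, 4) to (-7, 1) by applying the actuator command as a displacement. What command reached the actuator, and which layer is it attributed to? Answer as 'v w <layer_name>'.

-2 -3 phototaxis

displacement = (-7, 1) − (-5, 4) = (-2, -3)
layer 0 (halt) idle — none
layer 1 (align_heading) idle — unchanged: none
layer 2 (explore_frontier) active — suppresses: (-2, -3)
layer 3 (phototaxis) active — suppresses: (-2, -3)
layer 4 (return_home) idle — unchanged: (-2, -3)
→ actuator (-2, -3) — from layer 3 (phototaxis)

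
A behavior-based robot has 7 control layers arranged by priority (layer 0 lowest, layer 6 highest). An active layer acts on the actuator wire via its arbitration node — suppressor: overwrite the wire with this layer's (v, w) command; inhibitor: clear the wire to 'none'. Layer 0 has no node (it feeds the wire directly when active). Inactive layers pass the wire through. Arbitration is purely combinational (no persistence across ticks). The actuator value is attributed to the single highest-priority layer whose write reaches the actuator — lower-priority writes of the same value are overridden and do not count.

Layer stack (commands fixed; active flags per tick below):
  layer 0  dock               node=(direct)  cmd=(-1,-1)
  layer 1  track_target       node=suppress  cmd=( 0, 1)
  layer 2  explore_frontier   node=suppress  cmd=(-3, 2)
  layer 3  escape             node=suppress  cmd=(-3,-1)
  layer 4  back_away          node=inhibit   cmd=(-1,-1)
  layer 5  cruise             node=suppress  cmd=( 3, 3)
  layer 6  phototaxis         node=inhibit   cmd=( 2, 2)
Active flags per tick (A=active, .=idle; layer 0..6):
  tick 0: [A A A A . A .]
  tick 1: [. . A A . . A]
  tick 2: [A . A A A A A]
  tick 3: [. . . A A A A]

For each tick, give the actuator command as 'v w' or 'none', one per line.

tick 0:
  [0] dock on; wire := (-1, -1)
  [1] track_target on (suppress); wire := (0, 1)
  [2] explore_frontier on (suppress); wire := (-3, 2)
  [3] escape on (suppress); wire := (-3, -1)
  [4] back_away off; pass (-3, -1)
  [5] cruise on (suppress); wire := (3, 3)
  [6] phototaxis off; pass (3, 3)
  output (3, 3)
tick 1:
  [0] dock off; wire := none
  [1] track_target off; pass none
  [2] explore_frontier on (suppress); wire := (-3, 2)
  [3] escape on (suppress); wire := (-3, -1)
  [4] back_away off; pass (-3, -1)
  [5] cruise off; pass (-3, -1)
  [6] phototaxis on (inhibit); wire := none
  output none
tick 2:
  [0] dock on; wire := (-1, -1)
  [1] track_target off; pass (-1, -1)
  [2] explore_frontier on (suppress); wire := (-3, 2)
  [3] escape on (suppress); wire := (-3, -1)
  [4] back_away on (inhibit); wire := none
  [5] cruise on (suppress); wire := (3, 3)
  [6] phototaxis on (inhibit); wire := none
  output none
tick 3:
  [0] dock off; wire := none
  [1] track_target off; pass none
  [2] explore_frontier off; pass none
  [3] escape on (suppress); wire := (-3, -1)
  [4] back_away on (inhibit); wire := none
  [5] cruise on (suppress); wire := (3, 3)
  [6] phototaxis on (inhibit); wire := none
  output none

3 3
none
none
none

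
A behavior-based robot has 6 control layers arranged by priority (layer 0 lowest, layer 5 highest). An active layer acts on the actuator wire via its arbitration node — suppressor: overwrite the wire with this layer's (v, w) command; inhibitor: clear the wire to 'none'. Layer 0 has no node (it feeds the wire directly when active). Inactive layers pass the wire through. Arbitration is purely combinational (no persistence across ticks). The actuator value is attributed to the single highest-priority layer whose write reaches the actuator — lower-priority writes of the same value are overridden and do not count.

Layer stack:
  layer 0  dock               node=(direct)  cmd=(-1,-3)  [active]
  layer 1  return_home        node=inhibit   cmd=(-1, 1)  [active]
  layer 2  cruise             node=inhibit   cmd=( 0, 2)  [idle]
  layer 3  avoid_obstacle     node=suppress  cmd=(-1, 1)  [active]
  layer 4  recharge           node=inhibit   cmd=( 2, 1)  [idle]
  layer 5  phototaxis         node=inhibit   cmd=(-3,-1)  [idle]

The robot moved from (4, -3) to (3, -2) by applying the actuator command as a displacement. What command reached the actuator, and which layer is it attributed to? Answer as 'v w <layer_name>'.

-1 1 avoid_obstacle

displacement = (3, -2) − (4, -3) = (-1, 1)
layer 0 (dock) active — direct: (-1, -3)
layer 1 (return_home) active — inhibits: none
layer 2 (cruise) idle — unchanged: none
layer 3 (avoid_obstacle) active — suppresses: (-1, 1)
layer 4 (recharge) idle — unchanged: (-1, 1)
layer 5 (phototaxis) idle — unchanged: (-1, 1)
→ actuator (-1, 1) — from layer 3 (avoid_obstacle)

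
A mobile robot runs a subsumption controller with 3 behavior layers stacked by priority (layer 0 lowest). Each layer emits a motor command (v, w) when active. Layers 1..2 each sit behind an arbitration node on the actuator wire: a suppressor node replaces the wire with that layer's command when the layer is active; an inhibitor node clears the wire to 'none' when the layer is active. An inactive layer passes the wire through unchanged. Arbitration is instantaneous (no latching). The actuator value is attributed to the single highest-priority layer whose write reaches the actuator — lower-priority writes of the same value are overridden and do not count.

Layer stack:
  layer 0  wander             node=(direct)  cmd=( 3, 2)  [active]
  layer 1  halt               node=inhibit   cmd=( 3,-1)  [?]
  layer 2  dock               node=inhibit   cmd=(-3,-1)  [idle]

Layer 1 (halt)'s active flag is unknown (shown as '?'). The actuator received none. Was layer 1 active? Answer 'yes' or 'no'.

If layer 1 is active=yes:
  actuator would be none
If layer 1 is active=no:
  actuator would be (3, 2)
Observed none, so layer 1 was active.

yes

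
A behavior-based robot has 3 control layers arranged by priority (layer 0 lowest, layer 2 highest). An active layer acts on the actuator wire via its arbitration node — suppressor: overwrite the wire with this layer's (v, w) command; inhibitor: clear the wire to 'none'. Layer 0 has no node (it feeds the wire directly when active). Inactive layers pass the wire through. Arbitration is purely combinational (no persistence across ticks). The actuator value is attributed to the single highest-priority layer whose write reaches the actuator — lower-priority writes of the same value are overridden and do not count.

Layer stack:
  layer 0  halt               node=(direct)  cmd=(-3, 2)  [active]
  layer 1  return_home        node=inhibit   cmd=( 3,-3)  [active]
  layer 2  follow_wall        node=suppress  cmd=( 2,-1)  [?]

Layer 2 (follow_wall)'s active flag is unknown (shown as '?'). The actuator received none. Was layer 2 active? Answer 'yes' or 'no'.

no

If layer 2 is active=yes:
  actuator would be (2, -1)
If layer 2 is active=no:
  actuator would be none
Observed none, so layer 2 was idle.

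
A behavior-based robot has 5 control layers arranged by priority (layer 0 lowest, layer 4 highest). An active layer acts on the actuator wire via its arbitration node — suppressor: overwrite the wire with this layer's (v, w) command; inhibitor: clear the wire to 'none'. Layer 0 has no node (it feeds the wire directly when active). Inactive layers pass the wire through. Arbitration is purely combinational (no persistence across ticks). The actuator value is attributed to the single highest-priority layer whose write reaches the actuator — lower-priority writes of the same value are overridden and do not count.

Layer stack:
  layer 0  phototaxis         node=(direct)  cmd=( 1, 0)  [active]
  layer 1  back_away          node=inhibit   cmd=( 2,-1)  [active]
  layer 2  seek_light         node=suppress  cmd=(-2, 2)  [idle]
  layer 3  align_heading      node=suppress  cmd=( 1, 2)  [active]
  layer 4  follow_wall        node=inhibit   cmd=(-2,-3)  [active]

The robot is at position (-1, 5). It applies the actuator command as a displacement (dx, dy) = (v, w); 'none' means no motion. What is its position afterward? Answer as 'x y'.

layer 0 (phototaxis) active — direct: (1, 0)
layer 1 (back_away) active — inhibits: none
layer 2 (seek_light) idle — unchanged: none
layer 3 (align_heading) active — suppresses: (1, 2)
layer 4 (follow_wall) active — inhibits: none
→ actuator none
position: (-1, 5) + none = (-1, 5)

-1 5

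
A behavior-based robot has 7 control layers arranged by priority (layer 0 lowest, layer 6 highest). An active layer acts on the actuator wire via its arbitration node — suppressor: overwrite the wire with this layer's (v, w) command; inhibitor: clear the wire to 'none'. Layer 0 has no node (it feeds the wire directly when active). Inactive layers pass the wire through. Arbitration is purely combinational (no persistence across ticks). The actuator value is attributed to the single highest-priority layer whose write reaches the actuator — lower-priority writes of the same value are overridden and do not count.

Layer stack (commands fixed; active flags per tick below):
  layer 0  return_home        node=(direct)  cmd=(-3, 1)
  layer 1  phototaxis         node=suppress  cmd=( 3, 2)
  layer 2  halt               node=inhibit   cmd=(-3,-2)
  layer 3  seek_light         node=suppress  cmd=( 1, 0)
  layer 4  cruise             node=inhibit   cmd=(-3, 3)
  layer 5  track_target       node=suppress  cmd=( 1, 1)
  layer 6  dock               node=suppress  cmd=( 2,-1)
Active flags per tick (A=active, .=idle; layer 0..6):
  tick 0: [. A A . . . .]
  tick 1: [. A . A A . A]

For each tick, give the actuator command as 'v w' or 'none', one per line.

tick 0:
  [0] return_home off; wire := none
  [1] phototaxis on (suppress); wire := (3, 2)
  [2] halt on (inhibit); wire := none
  [3] seek_light off; pass none
  [4] cruise off; pass none
  [5] track_target off; pass none
  [6] dock off; pass none
  output none
tick 1:
  [0] return_home off; wire := none
  [1] phototaxis on (suppress); wire := (3, 2)
  [2] halt off; pass (3, 2)
  [3] seek_light on (suppress); wire := (1, 0)
  [4] cruise on (inhibit); wire := none
  [5] track_target off; pass none
  [6] dock on (suppress); wire := (2, -1)
  output (2, -1)

none
2 -1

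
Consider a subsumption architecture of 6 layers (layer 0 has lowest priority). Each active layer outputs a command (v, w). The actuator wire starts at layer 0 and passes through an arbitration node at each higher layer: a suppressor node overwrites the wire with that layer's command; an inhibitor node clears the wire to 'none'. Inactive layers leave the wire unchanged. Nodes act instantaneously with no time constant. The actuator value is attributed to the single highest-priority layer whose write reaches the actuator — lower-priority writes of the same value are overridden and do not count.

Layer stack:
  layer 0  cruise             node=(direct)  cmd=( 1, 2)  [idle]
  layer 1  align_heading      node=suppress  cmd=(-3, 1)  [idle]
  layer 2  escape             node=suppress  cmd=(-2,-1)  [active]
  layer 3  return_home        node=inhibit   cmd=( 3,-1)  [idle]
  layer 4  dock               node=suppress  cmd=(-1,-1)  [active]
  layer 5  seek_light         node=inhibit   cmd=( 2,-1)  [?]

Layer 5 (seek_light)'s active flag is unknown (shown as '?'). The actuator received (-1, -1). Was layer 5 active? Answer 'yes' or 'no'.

no

If layer 5 is active=yes:
  actuator would be none
If layer 5 is active=no:
  actuator would be (-1, -1)
Observed (-1, -1), so layer 5 was idle.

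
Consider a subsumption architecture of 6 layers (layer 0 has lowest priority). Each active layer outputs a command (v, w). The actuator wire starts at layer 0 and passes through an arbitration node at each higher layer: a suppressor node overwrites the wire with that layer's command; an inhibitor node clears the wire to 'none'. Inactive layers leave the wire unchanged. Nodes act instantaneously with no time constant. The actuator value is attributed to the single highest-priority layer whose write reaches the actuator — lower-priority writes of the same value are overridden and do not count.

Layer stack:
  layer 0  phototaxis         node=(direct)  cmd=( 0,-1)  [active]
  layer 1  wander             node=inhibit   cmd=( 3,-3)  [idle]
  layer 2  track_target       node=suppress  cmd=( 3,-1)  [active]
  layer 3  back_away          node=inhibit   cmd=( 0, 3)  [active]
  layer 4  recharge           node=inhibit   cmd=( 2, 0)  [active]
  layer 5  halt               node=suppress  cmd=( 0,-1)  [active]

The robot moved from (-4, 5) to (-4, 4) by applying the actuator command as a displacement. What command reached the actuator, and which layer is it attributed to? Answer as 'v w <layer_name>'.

0 -1 halt

displacement = (-4, 4) − (-4, 5) = (0, -1)
layer 0 (phototaxis) active — direct: (0, -1)
layer 1 (wander) idle — unchanged: (0, -1)
layer 2 (track_target) active — suppresses: (3, -1)
layer 3 (back_away) active — inhibits: none
layer 4 (recharge) active — inhibits: none
layer 5 (halt) active — suppresses: (0, -1)
→ actuator (0, -1) — from layer 5 (halt)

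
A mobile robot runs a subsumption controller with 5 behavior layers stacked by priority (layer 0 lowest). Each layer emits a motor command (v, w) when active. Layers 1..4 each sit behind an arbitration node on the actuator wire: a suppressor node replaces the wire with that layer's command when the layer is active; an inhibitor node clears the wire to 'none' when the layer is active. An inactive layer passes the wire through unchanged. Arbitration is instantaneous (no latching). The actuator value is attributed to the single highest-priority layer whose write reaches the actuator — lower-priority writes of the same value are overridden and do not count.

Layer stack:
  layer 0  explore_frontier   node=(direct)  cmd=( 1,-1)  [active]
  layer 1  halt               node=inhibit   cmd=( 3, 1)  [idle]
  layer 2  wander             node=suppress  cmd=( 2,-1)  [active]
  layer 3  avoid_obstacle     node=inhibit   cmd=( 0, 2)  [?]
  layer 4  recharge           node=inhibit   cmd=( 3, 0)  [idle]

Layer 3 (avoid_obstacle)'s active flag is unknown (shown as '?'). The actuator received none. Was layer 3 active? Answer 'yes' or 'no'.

If layer 3 is active=yes:
  actuator would be none
If layer 3 is active=no:
  actuator would be (2, -1)
Observed none, so layer 3 was active.

yes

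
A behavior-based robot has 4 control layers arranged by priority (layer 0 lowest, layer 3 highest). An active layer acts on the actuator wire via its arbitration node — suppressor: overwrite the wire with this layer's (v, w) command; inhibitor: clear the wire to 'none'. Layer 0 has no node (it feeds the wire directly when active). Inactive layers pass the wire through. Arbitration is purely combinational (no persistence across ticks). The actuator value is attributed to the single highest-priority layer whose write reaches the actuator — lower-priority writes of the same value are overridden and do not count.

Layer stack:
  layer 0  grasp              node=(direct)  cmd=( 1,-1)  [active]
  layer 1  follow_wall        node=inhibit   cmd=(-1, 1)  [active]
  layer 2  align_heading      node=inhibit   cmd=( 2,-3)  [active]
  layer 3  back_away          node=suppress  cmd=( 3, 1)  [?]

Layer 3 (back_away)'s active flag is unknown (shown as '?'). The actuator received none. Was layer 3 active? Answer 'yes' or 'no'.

no

If layer 3 is active=yes:
  actuator would be (3, 1)
If layer 3 is active=no:
  actuator would be none
Observed none, so layer 3 was idle.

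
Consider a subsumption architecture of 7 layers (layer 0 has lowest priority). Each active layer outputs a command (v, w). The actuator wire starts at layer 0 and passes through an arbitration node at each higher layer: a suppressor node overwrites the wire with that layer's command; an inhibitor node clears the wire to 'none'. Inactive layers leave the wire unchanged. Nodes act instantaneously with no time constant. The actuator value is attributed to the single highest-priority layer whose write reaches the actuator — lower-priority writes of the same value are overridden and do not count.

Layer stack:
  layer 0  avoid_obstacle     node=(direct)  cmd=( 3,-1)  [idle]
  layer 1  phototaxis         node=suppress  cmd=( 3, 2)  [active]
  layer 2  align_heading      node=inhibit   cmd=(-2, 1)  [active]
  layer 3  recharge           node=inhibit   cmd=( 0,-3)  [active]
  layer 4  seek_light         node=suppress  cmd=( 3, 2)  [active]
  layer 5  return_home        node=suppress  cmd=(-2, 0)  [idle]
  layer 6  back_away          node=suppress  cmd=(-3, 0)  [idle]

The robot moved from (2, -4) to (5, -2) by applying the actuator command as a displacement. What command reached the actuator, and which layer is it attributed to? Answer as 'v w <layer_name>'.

3 2 seek_light

displacement = (5, -2) − (2, -4) = (3, 2)
[0] avoid_obstacle off; wire := none
[1] phototaxis on (suppress); wire := (3, 2)
[2] align_heading on (inhibit); wire := none
[3] recharge on (inhibit); wire := none
[4] seek_light on (suppress); wire := (3, 2)
[5] return_home off; pass (3, 2)
[6] back_away off; pass (3, 2)
output (3, 2) — from layer 4 (seek_light)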